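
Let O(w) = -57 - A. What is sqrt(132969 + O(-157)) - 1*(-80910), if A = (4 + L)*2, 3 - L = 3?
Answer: 80910 + 2*sqrt(33226) ≈ 81275.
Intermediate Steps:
L = 0 (L = 3 - 1*3 = 3 - 3 = 0)
A = 8 (A = (4 + 0)*2 = 4*2 = 8)
O(w) = -65 (O(w) = -57 - 1*8 = -57 - 8 = -65)
sqrt(132969 + O(-157)) - 1*(-80910) = sqrt(132969 - 65) - 1*(-80910) = sqrt(132904) + 80910 = 2*sqrt(33226) + 80910 = 80910 + 2*sqrt(33226)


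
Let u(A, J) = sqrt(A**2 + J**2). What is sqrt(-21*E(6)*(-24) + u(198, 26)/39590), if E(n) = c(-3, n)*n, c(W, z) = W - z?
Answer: sqrt(-10664372552400 + 19795*sqrt(9970))/19795 ≈ 164.97*I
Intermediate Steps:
E(n) = n*(-3 - n) (E(n) = (-3 - n)*n = n*(-3 - n))
sqrt(-21*E(6)*(-24) + u(198, 26)/39590) = sqrt(-(-21)*6*(3 + 6)*(-24) + sqrt(198**2 + 26**2)/39590) = sqrt(-(-21)*6*9*(-24) + sqrt(39204 + 676)*(1/39590)) = sqrt(-21*(-54)*(-24) + sqrt(39880)*(1/39590)) = sqrt(1134*(-24) + (2*sqrt(9970))*(1/39590)) = sqrt(-27216 + sqrt(9970)/19795)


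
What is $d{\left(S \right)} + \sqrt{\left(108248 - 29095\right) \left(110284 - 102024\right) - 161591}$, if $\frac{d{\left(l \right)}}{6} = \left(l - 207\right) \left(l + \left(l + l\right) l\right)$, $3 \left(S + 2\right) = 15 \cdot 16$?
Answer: $-9478404 + \sqrt{653642189} \approx -9.4528 \cdot 10^{6}$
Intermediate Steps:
$S = 78$ ($S = -2 + \frac{15 \cdot 16}{3} = -2 + \frac{1}{3} \cdot 240 = -2 + 80 = 78$)
$d{\left(l \right)} = 6 \left(-207 + l\right) \left(l + 2 l^{2}\right)$ ($d{\left(l \right)} = 6 \left(l - 207\right) \left(l + \left(l + l\right) l\right) = 6 \left(-207 + l\right) \left(l + 2 l l\right) = 6 \left(-207 + l\right) \left(l + 2 l^{2}\right)$)
$d{\left(S \right)} + \sqrt{\left(108248 - 29095\right) \left(110284 - 102024\right) - 161591} = 6 \cdot 78 \left(-207 - 32214 + 2 \cdot 78^{2}\right) + \sqrt{\left(108248 - 29095\right) \left(110284 - 102024\right) - 161591} = 6 \cdot 78 \left(-207 - 32214 + 2 \cdot 6084\right) + \sqrt{79153 \cdot 8260 - 161591} = 6 \cdot 78 \left(-207 - 32214 + 12168\right) + \sqrt{653803780 - 161591} = 6 \cdot 78 \left(-20253\right) + \sqrt{653642189} = -9478404 + \sqrt{653642189}$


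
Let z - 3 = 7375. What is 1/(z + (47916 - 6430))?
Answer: 1/48864 ≈ 2.0465e-5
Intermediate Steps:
z = 7378 (z = 3 + 7375 = 7378)
1/(z + (47916 - 6430)) = 1/(7378 + (47916 - 6430)) = 1/(7378 + 41486) = 1/48864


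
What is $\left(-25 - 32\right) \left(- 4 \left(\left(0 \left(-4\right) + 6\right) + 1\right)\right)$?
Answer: $1596$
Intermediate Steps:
$\left(-25 - 32\right) \left(- 4 \left(\left(0 \left(-4\right) + 6\right) + 1\right)\right) = - 57 \left(- 4 \left(\left(0 + 6\right) + 1\right)\right) = - 57 \left(- 4 \left(6 + 1\right)\right) = - 57 \left(\left(-4\right) 7\right) = \left(-57\right) \left(-28\right) = 1596$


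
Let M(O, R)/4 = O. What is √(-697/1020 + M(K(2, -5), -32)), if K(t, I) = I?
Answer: I*√18615/30 ≈ 4.5479*I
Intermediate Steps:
M(O, R) = 4*O
√(-697/1020 + M(K(2, -5), -32)) = √(-697/1020 + 4*(-5)) = √(-697*1/1020 - 20) = √(-41/60 - 20) = √(-1241/60) = I*√18615/30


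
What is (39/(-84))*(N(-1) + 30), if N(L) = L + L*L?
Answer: -195/14 ≈ -13.929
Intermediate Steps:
N(L) = L + L²
(39/(-84))*(N(-1) + 30) = (39/(-84))*(-(1 - 1) + 30) = (39*(-1/84))*(-1*0 + 30) = -13*(0 + 30)/28 = -13/28*30 = -195/14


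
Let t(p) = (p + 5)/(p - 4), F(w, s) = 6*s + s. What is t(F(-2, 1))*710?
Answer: 2840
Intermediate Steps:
F(w, s) = 7*s
t(p) = (5 + p)/(-4 + p)
t(F(-2, 1))*710 = ((5 + 7*1)/(-4 + 7*1))*710 = ((5 + 7)/(-4 + 7))*710 = (12/3)*710 = ((1/3)*12)*710 = 4*710 = 2840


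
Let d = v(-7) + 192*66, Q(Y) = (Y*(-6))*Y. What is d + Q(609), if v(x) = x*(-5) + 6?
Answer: -2212573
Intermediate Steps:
Q(Y) = -6*Y**2 (Q(Y) = (-6*Y)*Y = -6*Y**2)
v(x) = 6 - 5*x (v(x) = -5*x + 6 = 6 - 5*x)
d = 12713 (d = (6 - 5*(-7)) + 192*66 = (6 + 35) + 12672 = 41 + 12672 = 12713)
d + Q(609) = 12713 - 6*609**2 = 12713 - 6*370881 = 12713 - 2225286 = -2212573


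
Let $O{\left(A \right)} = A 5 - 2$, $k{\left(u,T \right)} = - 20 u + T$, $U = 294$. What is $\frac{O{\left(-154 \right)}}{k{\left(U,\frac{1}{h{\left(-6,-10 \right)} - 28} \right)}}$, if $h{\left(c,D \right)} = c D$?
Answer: $\frac{24704}{188159} \approx 0.13129$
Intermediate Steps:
$h{\left(c,D \right)} = D c$
$k{\left(u,T \right)} = T - 20 u$
$O{\left(A \right)} = -2 + 5 A$ ($O{\left(A \right)} = 5 A - 2 = -2 + 5 A$)
$\frac{O{\left(-154 \right)}}{k{\left(U,\frac{1}{h{\left(-6,-10 \right)} - 28} \right)}} = \frac{-2 + 5 \left(-154\right)}{\frac{1}{\left(-10\right) \left(-6\right) - 28} - 5880} = \frac{-2 - 770}{\frac{1}{60 - 28} - 5880} = - \frac{772}{\frac{1}{32} - 5880} = - \frac{772}{- \frac{188159}{32}} = \left(-772\right) \left(- \frac{32}{188159}\right) = \frac{24704}{188159}$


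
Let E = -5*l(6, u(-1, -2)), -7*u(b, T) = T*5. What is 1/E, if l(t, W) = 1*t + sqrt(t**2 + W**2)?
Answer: 147/250 - 7*sqrt(466)/250 ≈ -0.016437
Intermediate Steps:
u(b, T) = -5*T/7 (u(b, T) = -T*5/7 = -5*T/7)
l(t, W) = t + sqrt(W**2 + t**2)
E = -30 - 10*sqrt(466)/7 (E = -5*(6 + sqrt((-5/7*(-2))**2 + 6**2)) = -5*(6 + sqrt((10/7)**2 + 36)) = -5*(6 + sqrt(100/49 + 36)) = -5*(6 + sqrt(1864/49)) = -5*(6 + 2*sqrt(466)/7) = -30 - 10*sqrt(466)/7 ≈ -60.839)
1/E = 1/(-30 - 10*sqrt(466)/7)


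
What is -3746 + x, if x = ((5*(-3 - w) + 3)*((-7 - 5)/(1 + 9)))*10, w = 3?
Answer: -3422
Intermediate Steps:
x = 324 (x = ((5*(-3 - 1*3) + 3)*((-7 - 5)/(1 + 9)))*10 = ((5*(-3 - 3) + 3)*(-12/10))*10 = ((5*(-6) + 3)*(-12*⅒))*10 = ((-30 + 3)*(-6/5))*10 = -27*(-6/5)*10 = (162/5)*10 = 324)
-3746 + x = -3746 + 324 = -3422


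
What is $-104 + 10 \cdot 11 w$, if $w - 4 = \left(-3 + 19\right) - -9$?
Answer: $3086$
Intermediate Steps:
$w = 29$ ($w = 4 + \left(\left(-3 + 19\right) - -9\right) = 4 + \left(16 + \left(-13 + 22\right)\right) = 4 + \left(16 + 9\right) = 4 + 25 = 29$)
$-104 + 10 \cdot 11 w = -104 + 10 \cdot 11 \cdot 29 = -104 + 110 \cdot 29 = -104 + 3190 = 3086$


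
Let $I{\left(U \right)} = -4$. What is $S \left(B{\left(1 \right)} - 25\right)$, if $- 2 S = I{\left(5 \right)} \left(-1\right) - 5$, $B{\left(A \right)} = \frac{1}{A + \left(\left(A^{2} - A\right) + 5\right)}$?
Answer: $- \frac{149}{12} \approx -12.417$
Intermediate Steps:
$B{\left(A \right)} = \frac{1}{5 + A^{2}}$ ($B{\left(A \right)} = \frac{1}{A + \left(5 + A^{2} - A\right)} = \frac{1}{5 + A^{2}}$)
$S = \frac{1}{2}$ ($S = - \frac{\left(-4\right) \left(-1\right) - 5}{2} = - \frac{4 - 5}{2} = \left(- \frac{1}{2}\right) \left(-1\right) = \frac{1}{2} \approx 0.5$)
$S \left(B{\left(1 \right)} - 25\right) = \frac{\frac{1}{5 + 1^{2}} - 25}{2} = \frac{\frac{1}{5 + 1} - 25}{2} = \frac{\frac{1}{6} - 25}{2} = \frac{1}{2} \left(- \frac{149}{6}\right) = - \frac{149}{12}$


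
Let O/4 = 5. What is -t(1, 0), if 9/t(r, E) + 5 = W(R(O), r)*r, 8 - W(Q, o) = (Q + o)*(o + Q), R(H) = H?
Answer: 3/146 ≈ 0.020548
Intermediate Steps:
O = 20 (O = 4*5 = 20)
W(Q, o) = 8 - (Q + o)² (W(Q, o) = 8 - (Q + o)*(o + Q) = 8 - (Q + o)*(Q + o) = 8 - (Q + o)²)
t(r, E) = 9/(-5 + r*(8 - (20 + r)²)) (t(r, E) = 9/(-5 + (8 - (20 + r)²)*r) = 9/(-5 + r*(8 - (20 + r)²)))
-t(1, 0) = -(-9)/(5 + 1*(-8 + (20 + 1)²)) = -(-9)/(5 + 1*(-8 + 21²)) = -(-9)/(5 + 1*(-8 + 441)) = -(-9)/(5 + 1*433) = -(-9)/(5 + 433) = -(-9)/438 = -1*(-3/146) = 3/146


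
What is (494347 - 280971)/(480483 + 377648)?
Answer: 213376/858131 ≈ 0.24865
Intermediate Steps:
(494347 - 280971)/(480483 + 377648) = 213376/858131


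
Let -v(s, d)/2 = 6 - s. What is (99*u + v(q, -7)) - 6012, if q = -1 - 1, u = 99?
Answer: 3773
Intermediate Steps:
q = -2
v(s, d) = -12 + 2*s (v(s, d) = -2*(6 - s) = -12 + 2*s)
(99*u + v(q, -7)) - 6012 = (99*99 + (-12 + 2*(-2))) - 6012 = (9801 + (-12 - 4)) - 6012 = (9801 - 16) - 6012 = 9785 - 6012 = 3773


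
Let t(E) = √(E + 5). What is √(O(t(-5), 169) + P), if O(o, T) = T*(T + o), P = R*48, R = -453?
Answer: √6817 ≈ 82.565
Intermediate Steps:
t(E) = √(5 + E)
P = -21744 (P = -453*48 = -21744)
√(O(t(-5), 169) + P) = √(169*(169 + √(5 - 5)) - 21744) = √(169*(169 + √0) - 21744) = √(169*(169 + 0) - 21744) = √(169*169 - 21744) = √(28561 - 21744) = √6817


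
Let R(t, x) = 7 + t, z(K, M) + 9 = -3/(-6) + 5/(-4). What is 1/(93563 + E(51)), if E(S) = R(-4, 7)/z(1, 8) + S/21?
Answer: 91/8514426 ≈ 1.0688e-5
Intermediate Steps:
z(K, M) = -39/4 (z(K, M) = -9 + (-3/(-6) + 5/(-4)) = -9 + (-3*(-1/6) + 5*(-1/4)) = -9 + (1/2 - 5/4) = -9 - 3/4 = -39/4)
E(S) = -4/13 + S/21 (E(S) = (7 - 4)/(-39/4) + S/21 = 3*(-4/39) + S*(1/21) = -4/13 + S/21)
1/(93563 + E(51)) = 1/(93563 + (-4/13 + (1/21)*51)) = 1/(93563 + (-4/13 + 17/7)) = 1/(93563 + 193/91) = 1/(8514426/91) = 91/8514426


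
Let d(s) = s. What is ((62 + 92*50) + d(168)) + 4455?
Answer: 9285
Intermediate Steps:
((62 + 92*50) + d(168)) + 4455 = ((62 + 92*50) + 168) + 4455 = ((62 + 4600) + 168) + 4455 = (4662 + 168) + 4455 = 4830 + 4455 = 9285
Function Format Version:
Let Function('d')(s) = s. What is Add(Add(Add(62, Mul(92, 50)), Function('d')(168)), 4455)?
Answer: 9285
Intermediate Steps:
Add(Add(Add(62, Mul(92, 50)), Function('d')(168)), 4455) = Add(Add(Add(62, Mul(92, 50)), 168), 4455) = Add(Add(Add(62, 4600), 168), 4455) = Add(Add(4662, 168), 4455) = Add(4830, 4455) = 9285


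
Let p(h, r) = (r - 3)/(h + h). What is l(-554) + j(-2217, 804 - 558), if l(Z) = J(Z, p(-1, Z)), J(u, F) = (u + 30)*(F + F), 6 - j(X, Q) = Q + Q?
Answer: -292354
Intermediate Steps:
j(X, Q) = 6 - 2*Q (j(X, Q) = 6 - (Q + Q) = 6 - 2*Q)
p(h, r) = (-3 + r)/(2*h) (p(h, r) = (-3 + r)/((2*h)) = (-3 + r)*(1/(2*h)) = (-3 + r)/(2*h))
J(u, F) = 2*F*(30 + u) (J(u, F) = (30 + u)*(2*F) = 2*F*(30 + u))
l(Z) = 2*(30 + Z)*(3/2 - Z/2) (l(Z) = 2*((1/2)*(-3 + Z)/(-1))*(30 + Z) = 2*((1/2)*(-1)*(-3 + Z))*(30 + Z) = 2*(3/2 - Z/2)*(30 + Z) = 2*(30 + Z)*(3/2 - Z/2))
l(-554) + j(-2217, 804 - 558) = (3 - 1*(-554))*(30 - 554) + (6 - 2*(804 - 558)) = (3 + 554)*(-524) + (6 - 2*246) = 557*(-524) + (6 - 492) = -291868 - 486 = -292354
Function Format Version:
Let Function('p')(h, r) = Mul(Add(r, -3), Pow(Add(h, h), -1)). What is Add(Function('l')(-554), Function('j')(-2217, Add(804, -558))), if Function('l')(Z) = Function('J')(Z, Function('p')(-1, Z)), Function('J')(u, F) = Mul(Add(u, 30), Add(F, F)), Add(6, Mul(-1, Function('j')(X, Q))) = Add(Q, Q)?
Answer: -292354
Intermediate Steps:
Function('j')(X, Q) = Add(6, Mul(-2, Q)) (Function('j')(X, Q) = Add(6, Mul(-1, Add(Q, Q))) = Add(6, Mul(-1, Mul(2, Q))) = Add(6, Mul(-2, Q)))
Function('p')(h, r) = Mul(Rational(1, 2), Pow(h, -1), Add(-3, r)) (Function('p')(h, r) = Mul(Add(-3, r), Pow(Mul(2, h), -1)) = Mul(Add(-3, r), Mul(Rational(1, 2), Pow(h, -1))) = Mul(Rational(1, 2), Pow(h, -1), Add(-3, r)))
Function('J')(u, F) = Mul(2, F, Add(30, u)) (Function('J')(u, F) = Mul(Add(30, u), Mul(2, F)) = Mul(2, F, Add(30, u)))
Function('l')(Z) = Mul(2, Add(30, Z), Add(Rational(3, 2), Mul(Rational(-1, 2), Z))) (Function('l')(Z) = Mul(2, Mul(Rational(1, 2), Pow(-1, -1), Add(-3, Z)), Add(30, Z)) = Mul(2, Mul(Rational(1, 2), -1, Add(-3, Z)), Add(30, Z)) = Mul(2, Add(Rational(3, 2), Mul(Rational(-1, 2), Z)), Add(30, Z)) = Mul(2, Add(30, Z), Add(Rational(3, 2), Mul(Rational(-1, 2), Z))))
Add(Function('l')(-554), Function('j')(-2217, Add(804, -558))) = Add(Mul(Add(3, Mul(-1, -554)), Add(30, -554)), Add(6, Mul(-2, Add(804, -558)))) = Add(Mul(Add(3, 554), -524), Add(6, Mul(-2, 246))) = Add(Mul(557, -524), Add(6, -492)) = Add(-291868, -486) = -292354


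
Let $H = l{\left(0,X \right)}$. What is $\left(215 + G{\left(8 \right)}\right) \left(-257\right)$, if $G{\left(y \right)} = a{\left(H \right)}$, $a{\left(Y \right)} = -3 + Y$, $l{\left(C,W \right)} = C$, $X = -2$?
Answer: $-54484$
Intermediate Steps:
$H = 0$
$G{\left(y \right)} = -3$ ($G{\left(y \right)} = -3 + 0 = -3$)
$\left(215 + G{\left(8 \right)}\right) \left(-257\right) = \left(215 - 3\right) \left(-257\right) = 212 \left(-257\right) = -54484$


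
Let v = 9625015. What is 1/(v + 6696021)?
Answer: 1/16321036 ≈ 6.1271e-8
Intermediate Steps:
1/(v + 6696021) = 1/(9625015 + 6696021) = 1/16321036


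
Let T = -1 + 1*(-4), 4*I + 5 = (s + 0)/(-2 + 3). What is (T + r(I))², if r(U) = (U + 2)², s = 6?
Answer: 1/256 ≈ 0.0039063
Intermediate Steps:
I = ¼ (I = -5/4 + ((6 + 0)/(-2 + 3))/4 = -5/4 + (6/1)/4 = -5/4 + (6*1)/4 = -5/4 + (¼)*6 = -5/4 + 3/2 = ¼ ≈ 0.25000)
r(U) = (2 + U)²
T = -5 (T = -1 - 4 = -5)
(T + r(I))² = (-5 + (2 + ¼)²)² = (-5 + (9/4)²)² = (-5 + 81/16)² = (1/16)² = 1/256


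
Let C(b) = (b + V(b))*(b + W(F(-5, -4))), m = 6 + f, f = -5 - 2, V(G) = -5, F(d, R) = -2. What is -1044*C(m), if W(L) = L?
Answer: -18792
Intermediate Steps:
f = -7
m = -1 (m = 6 - 7 = -1)
C(b) = (-5 + b)*(-2 + b) (C(b) = (b - 5)*(b - 2) = (-5 + b)*(-2 + b))
-1044*C(m) = -1044*(10 + (-1)**2 - 7*(-1)) = -1044*(10 + 1 + 7) = -1044*18 = -18792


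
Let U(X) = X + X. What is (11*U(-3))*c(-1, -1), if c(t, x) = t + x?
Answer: 132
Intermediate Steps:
U(X) = 2*X
(11*U(-3))*c(-1, -1) = (11*(2*(-3)))*(-1 - 1) = (11*(-6))*(-2) = -66*(-2) = 132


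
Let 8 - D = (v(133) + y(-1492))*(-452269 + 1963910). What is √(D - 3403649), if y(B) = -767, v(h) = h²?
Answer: I*√25583392643 ≈ 1.5995e+5*I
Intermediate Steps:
D = -25579988994 (D = 8 - (133² - 767)*(-452269 + 1963910) = 8 - (17689 - 767)*1511641 = 8 - 16922*1511641 = 8 - 1*25579989002 = 8 - 25579989002 = -25579988994)
√(D - 3403649) = √(-25579988994 - 3403649) = √(-25583392643) = I*√25583392643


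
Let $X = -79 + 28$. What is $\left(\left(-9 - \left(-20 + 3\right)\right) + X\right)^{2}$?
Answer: $1849$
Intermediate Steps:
$X = -51$
$\left(\left(-9 - \left(-20 + 3\right)\right) + X\right)^{2} = \left(\left(-9 - \left(-20 + 3\right)\right) - 51\right)^{2} = \left(\left(-9 - -17\right) - 51\right)^{2} = \left(\left(-9 + 17\right) - 51\right)^{2} = \left(8 - 51\right)^{2} = \left(-43\right)^{2} = 1849$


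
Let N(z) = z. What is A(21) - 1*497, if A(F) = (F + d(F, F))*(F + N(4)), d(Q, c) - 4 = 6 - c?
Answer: -247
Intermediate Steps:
d(Q, c) = 10 - c (d(Q, c) = 4 + (6 - c) = 10 - c)
A(F) = 40 + 10*F (A(F) = (F + (10 - F))*(F + 4) = 10*(4 + F) = 40 + 10*F)
A(21) - 1*497 = (40 + 10*21) - 1*497 = (40 + 210) - 497 = 250 - 497 = -247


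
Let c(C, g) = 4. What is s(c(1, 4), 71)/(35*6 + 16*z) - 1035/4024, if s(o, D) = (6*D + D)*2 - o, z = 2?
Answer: 169695/44264 ≈ 3.8337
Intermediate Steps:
s(o, D) = -o + 14*D (s(o, D) = (7*D)*2 - o = 14*D - o = -o + 14*D)
s(c(1, 4), 71)/(35*6 + 16*z) - 1035/4024 = (-1*4 + 14*71)/(35*6 + 16*2) - 1035/4024 = (-4 + 994)/(210 + 32) - 1035*1/4024 = 990/242 - 1035/4024 = 990*(1/242) - 1035/4024 = 45/11 - 1035/4024 = 169695/44264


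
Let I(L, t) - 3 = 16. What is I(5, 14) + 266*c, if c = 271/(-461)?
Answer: -63327/461 ≈ -137.37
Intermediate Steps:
I(L, t) = 19 (I(L, t) = 3 + 16 = 19)
c = -271/461 (c = 271*(-1/461) = -271/461 ≈ -0.58785)
I(5, 14) + 266*c = 19 + 266*(-271/461) = 19 - 72086/461 = -63327/461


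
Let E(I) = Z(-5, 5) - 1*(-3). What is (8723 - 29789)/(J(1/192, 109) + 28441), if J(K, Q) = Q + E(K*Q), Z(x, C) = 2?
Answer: -21066/28555 ≈ -0.73773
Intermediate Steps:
E(I) = 5 (E(I) = 2 - 1*(-3) = 2 + 3 = 5)
J(K, Q) = 5 + Q (J(K, Q) = Q + 5 = 5 + Q)
(8723 - 29789)/(J(1/192, 109) + 28441) = (8723 - 29789)/((5 + 109) + 28441) = -21066/(114 + 28441) = -21066/28555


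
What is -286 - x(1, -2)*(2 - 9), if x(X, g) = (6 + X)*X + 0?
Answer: -237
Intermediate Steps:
x(X, g) = X*(6 + X) (x(X, g) = X*(6 + X) + 0 = X*(6 + X))
-286 - x(1, -2)*(2 - 9) = -286 - 1*(6 + 1)*(2 - 9) = -286 - 1*7*(-7) = -286 - 7*(-7) = -286 - 1*(-49) = -286 + 49 = -237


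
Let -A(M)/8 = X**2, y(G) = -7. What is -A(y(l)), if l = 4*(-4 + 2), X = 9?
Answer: 648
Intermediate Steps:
l = -8 (l = 4*(-2) = -8)
A(M) = -648 (A(M) = -8*9**2 = -8*81 = -648)
-A(y(l)) = -1*(-648) = 648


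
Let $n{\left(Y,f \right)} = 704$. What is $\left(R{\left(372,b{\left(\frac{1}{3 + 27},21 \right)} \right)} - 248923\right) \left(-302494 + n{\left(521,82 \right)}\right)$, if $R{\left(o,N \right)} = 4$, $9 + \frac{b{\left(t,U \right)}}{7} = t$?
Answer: $75121265010$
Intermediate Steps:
$b{\left(t,U \right)} = -63 + 7 t$
$\left(R{\left(372,b{\left(\frac{1}{3 + 27},21 \right)} \right)} - 248923\right) \left(-302494 + n{\left(521,82 \right)}\right) = \left(4 - 248923\right) \left(-302494 + 704\right) = \left(-248919\right) \left(-301790\right) = 75121265010$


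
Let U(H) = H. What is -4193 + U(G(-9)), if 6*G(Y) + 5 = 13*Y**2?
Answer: -12055/3 ≈ -4018.3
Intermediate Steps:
G(Y) = -5/6 + 13*Y**2/6 (G(Y) = -5/6 + (13*Y**2)/6 = -5/6 + 13*Y**2/6)
-4193 + U(G(-9)) = -4193 + (-5/6 + (13/6)*(-9)**2) = -4193 + (-5/6 + (13/6)*81) = -4193 + (-5/6 + 351/2) = -4193 + 524/3 = -12055/3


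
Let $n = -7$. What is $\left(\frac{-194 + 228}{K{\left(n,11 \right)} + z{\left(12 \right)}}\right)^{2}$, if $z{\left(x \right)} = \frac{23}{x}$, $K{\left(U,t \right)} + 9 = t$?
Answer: $\frac{166464}{2209} \approx 75.357$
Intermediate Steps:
$K{\left(U,t \right)} = -9 + t$
$\left(\frac{-194 + 228}{K{\left(n,11 \right)} + z{\left(12 \right)}}\right)^{2} = \left(\frac{-194 + 228}{\left(-9 + 11\right) + \frac{23}{12}}\right)^{2} = \left(\frac{34}{2 + 23 \cdot \frac{1}{12}}\right)^{2} = \left(\frac{34}{2 + \frac{23}{12}}\right)^{2} = \left(\frac{34}{\frac{47}{12}}\right)^{2} = \left(34 \cdot \frac{12}{47}\right)^{2} = \left(\frac{408}{47}\right)^{2} = \frac{166464}{2209}$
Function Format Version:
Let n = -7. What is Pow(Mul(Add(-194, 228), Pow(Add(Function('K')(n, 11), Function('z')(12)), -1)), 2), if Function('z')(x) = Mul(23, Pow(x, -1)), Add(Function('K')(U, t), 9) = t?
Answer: Rational(166464, 2209) ≈ 75.357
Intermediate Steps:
Function('K')(U, t) = Add(-9, t)
Pow(Mul(Add(-194, 228), Pow(Add(Function('K')(n, 11), Function('z')(12)), -1)), 2) = Pow(Mul(Add(-194, 228), Pow(Add(Add(-9, 11), Mul(23, Pow(12, -1))), -1)), 2) = Pow(Mul(34, Pow(Add(2, Mul(23, Rational(1, 12))), -1)), 2) = Pow(Mul(34, Pow(Add(2, Rational(23, 12)), -1)), 2) = Pow(Mul(34, Pow(Rational(47, 12), -1)), 2) = Pow(Mul(34, Rational(12, 47)), 2) = Pow(Rational(408, 47), 2) = Rational(166464, 2209)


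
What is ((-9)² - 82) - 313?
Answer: -314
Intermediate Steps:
((-9)² - 82) - 313 = (81 - 82) - 313 = -1 - 313 = -314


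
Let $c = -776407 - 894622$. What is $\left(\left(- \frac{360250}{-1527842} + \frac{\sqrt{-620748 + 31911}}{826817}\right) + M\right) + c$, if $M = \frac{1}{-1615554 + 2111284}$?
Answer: $- \frac{632816182262462399}{378698557330} + \frac{i \sqrt{588837}}{826817} \approx -1.671 \cdot 10^{6} + 0.00092809 i$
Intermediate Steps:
$c = -1671029$ ($c = -776407 - 894622 = -1671029$)
$M = \frac{1}{495730} \approx 2.0172 \cdot 10^{-6}$
$\left(\left(- \frac{360250}{-1527842} + \frac{\sqrt{-620748 + 31911}}{826817}\right) + M\right) + c = \left(\left(- \frac{360250}{-1527842} + \frac{\sqrt{-620748 + 31911}}{826817}\right) + \frac{1}{495730}\right) - 1671029 = \left(\left(\left(-360250\right) \left(- \frac{1}{1527842}\right) + \sqrt{-588837} \cdot \frac{1}{826817}\right) + \frac{1}{495730}\right) - 1671029 = \left(\left(\frac{180125}{763921} + i \sqrt{588837} \cdot \frac{1}{826817}\right) + \frac{1}{495730}\right) - 1671029 = \left(\left(\frac{180125}{763921} + \frac{i \sqrt{588837}}{826817}\right) + \frac{1}{495730}\right) - 1671029 = \left(\frac{89294130171}{378698557330} + \frac{i \sqrt{588837}}{826817}\right) - 1671029 = - \frac{632816182262462399}{378698557330} + \frac{i \sqrt{588837}}{826817}$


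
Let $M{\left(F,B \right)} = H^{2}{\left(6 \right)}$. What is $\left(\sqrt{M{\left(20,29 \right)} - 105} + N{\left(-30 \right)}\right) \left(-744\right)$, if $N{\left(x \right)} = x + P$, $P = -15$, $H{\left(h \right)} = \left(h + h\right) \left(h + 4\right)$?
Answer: $33480 - 744 \sqrt{14295} \approx -55474.0$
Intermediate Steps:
$H{\left(h \right)} = 2 h \left(4 + h\right)$
$N{\left(x \right)} = -15 + x$ ($N{\left(x \right)} = x - 15 = -15 + x$)
$M{\left(F,B \right)} = 14400$ ($M{\left(F,B \right)} = \left(2 \cdot 6 \left(4 + 6\right)\right)^{2} = \left(2 \cdot 6 \cdot 10\right)^{2} = 120^{2} = 14400$)
$\left(\sqrt{M{\left(20,29 \right)} - 105} + N{\left(-30 \right)}\right) \left(-744\right) = \left(\sqrt{14400 - 105} - 45\right) \left(-744\right) = \left(\sqrt{14295} - 45\right) \left(-744\right) = \left(-45 + \sqrt{14295}\right) \left(-744\right) = 33480 - 744 \sqrt{14295}$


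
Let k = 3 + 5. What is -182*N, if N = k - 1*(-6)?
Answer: -2548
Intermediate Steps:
k = 8
N = 14 (N = 8 - 1*(-6) = 8 + 6 = 14)
-182*N = -182*14 = -2548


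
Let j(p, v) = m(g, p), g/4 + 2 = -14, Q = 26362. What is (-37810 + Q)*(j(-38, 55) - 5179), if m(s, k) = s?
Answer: 60021864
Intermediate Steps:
g = -64 (g = -8 + 4*(-14) = -8 - 56 = -64)
j(p, v) = -64
(-37810 + Q)*(j(-38, 55) - 5179) = (-37810 + 26362)*(-64 - 5179) = -11448*(-5243) = 60021864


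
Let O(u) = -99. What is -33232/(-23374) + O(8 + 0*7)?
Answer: -36787/377 ≈ -97.578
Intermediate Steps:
-33232/(-23374) + O(8 + 0*7) = -33232/(-23374) - 99 = -33232*(-1/23374) - 99 = 536/377 - 99 = -36787/377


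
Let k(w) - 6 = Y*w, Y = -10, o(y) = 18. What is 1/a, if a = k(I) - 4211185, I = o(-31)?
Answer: -1/4211359 ≈ -2.3745e-7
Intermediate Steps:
I = 18
k(w) = 6 - 10*w
a = -4211359 (a = (6 - 10*18) - 4211185 = (6 - 180) - 4211185 = -174 - 4211185 = -4211359)
1/a = 1/(-4211359) = -1/4211359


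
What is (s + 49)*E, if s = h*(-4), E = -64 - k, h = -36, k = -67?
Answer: 579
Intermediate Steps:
E = 3 (E = -64 - 1*(-67) = -64 + 67 = 3)
s = 144 (s = -36*(-4) = 144)
(s + 49)*E = (144 + 49)*3 = 193*3 = 579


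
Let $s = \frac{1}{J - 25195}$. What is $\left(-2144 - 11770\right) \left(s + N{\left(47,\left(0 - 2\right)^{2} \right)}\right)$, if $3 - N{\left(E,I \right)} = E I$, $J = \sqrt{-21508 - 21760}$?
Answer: $\frac{544704411187200}{211610431} + \frac{9276 i \sqrt{10817}}{211610431} \approx 2.5741 \cdot 10^{6} + 0.0045591 i$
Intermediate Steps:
$J = 2 i \sqrt{10817}$ ($J = \sqrt{-43268} = 2 i \sqrt{10817} \approx 208.01 i$)
$N{\left(E,I \right)} = 3 - E I$
$s = \frac{1}{-25195 + 2 i \sqrt{10817}}$ ($s = \frac{1}{2 i \sqrt{10817} - 25195} = \frac{1}{-25195 + 2 i \sqrt{10817}} \approx -3.9688 \cdot 10^{-5} - 3.277 \cdot 10^{-7} i$)
$\left(-2144 - 11770\right) \left(s + N{\left(47,\left(0 - 2\right)^{2} \right)}\right) = \left(-2144 - 11770\right) \left(\left(- \frac{25195}{634831293} - \frac{2 i \sqrt{10817}}{634831293}\right) + \left(3 - 47 \left(0 - 2\right)^{2}\right)\right) = - 13914 \left(\left(- \frac{25195}{634831293} - \frac{2 i \sqrt{10817}}{634831293}\right) + \left(3 - 47 \left(-2\right)^{2}\right)\right) = - 13914 \left(\left(- \frac{25195}{634831293} - \frac{2 i \sqrt{10817}}{634831293}\right) + \left(3 - 47 \cdot 4\right)\right) = - 13914 \left(\left(- \frac{25195}{634831293} - \frac{2 i \sqrt{10817}}{634831293}\right) + \left(3 - 188\right)\right) = - 13914 \left(\left(- \frac{25195}{634831293} - \frac{2 i \sqrt{10817}}{634831293}\right) - 185\right) = - 13914 \left(- \frac{117443814400}{634831293} - \frac{2 i \sqrt{10817}}{634831293}\right) = \frac{544704411187200}{211610431} + \frac{9276 i \sqrt{10817}}{211610431}$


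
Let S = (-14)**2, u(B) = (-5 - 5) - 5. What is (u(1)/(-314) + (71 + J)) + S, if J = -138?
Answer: 40521/314 ≈ 129.05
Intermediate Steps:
u(B) = -15 (u(B) = -10 - 5 = -15)
S = 196
(u(1)/(-314) + (71 + J)) + S = (-15/(-314) + (71 - 138)) + 196 = (-15*(-1/314) - 67) + 196 = (15/314 - 67) + 196 = -21023/314 + 196 = 40521/314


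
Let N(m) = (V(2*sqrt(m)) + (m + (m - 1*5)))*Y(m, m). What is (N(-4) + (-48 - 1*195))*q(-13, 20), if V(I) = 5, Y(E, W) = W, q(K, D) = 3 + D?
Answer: -4853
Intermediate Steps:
N(m) = 2*m**2 (N(m) = (5 + (m + (m - 1*5)))*m = (5 + (m + (m - 5)))*m = (5 + (m + (-5 + m)))*m = (5 + (-5 + 2*m))*m = (2*m)*m = 2*m**2)
(N(-4) + (-48 - 1*195))*q(-13, 20) = (2*(-4)**2 + (-48 - 1*195))*(3 + 20) = (2*16 + (-48 - 195))*23 = (32 - 243)*23 = -211*23 = -4853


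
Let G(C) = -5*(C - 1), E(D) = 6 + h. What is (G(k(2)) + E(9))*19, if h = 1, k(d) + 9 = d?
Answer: 893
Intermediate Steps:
k(d) = -9 + d
E(D) = 7 (E(D) = 6 + 1 = 7)
G(C) = 5 - 5*C (G(C) = -5*(-1 + C) = 5 - 5*C)
(G(k(2)) + E(9))*19 = ((5 - 5*(-9 + 2)) + 7)*19 = ((5 - 5*(-7)) + 7)*19 = ((5 + 35) + 7)*19 = (40 + 7)*19 = 47*19 = 893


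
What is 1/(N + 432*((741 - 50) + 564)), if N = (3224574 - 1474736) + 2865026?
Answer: 1/5157024 ≈ 1.9391e-7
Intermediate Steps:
N = 4614864 (N = 1749838 + 2865026 = 4614864)
1/(N + 432*((741 - 50) + 564)) = 1/(4614864 + 432*((741 - 50) + 564)) = 1/(4614864 + 432*(691 + 564)) = 1/(4614864 + 432*1255) = 1/(4614864 + 542160) = 1/5157024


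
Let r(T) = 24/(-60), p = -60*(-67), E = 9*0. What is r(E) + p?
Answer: 20098/5 ≈ 4019.6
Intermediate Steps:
E = 0
p = 4020
r(T) = -⅖ (r(T) = 24*(-1/60) = -⅖)
r(E) + p = -⅖ + 4020 = 20098/5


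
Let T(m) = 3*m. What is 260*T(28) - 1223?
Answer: 20617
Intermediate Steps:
260*T(28) - 1223 = 260*(3*28) - 1223 = 260*84 - 1223 = 21840 - 1223 = 20617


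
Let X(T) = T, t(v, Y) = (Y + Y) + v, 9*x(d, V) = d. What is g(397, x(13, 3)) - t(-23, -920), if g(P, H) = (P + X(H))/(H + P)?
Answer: 1864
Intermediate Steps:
x(d, V) = d/9
t(v, Y) = v + 2*Y (t(v, Y) = 2*Y + v = v + 2*Y)
g(P, H) = 1 (g(P, H) = (P + H)/(H + P) = (H + P)/(H + P) = 1)
g(397, x(13, 3)) - t(-23, -920) = 1 - (-23 + 2*(-920)) = 1 - (-23 - 1840) = 1 - 1*(-1863) = 1 + 1863 = 1864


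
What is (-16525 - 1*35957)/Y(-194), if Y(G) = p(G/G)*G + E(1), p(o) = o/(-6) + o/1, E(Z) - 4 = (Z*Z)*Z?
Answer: 78723/235 ≈ 334.99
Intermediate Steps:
E(Z) = 4 + Z**3 (E(Z) = 4 + (Z*Z)*Z = 4 + Z**2*Z = 4 + Z**3)
p(o) = 5*o/6 (p(o) = o*(-1/6) + o*1 = -o/6 + o = 5*o/6)
Y(G) = 5 + 5*G/6 (Y(G) = (5*(G/G)/6)*G + (4 + 1**3) = ((5/6)*1)*G + (4 + 1) = 5*G/6 + 5 = 5 + 5*G/6)
(-16525 - 1*35957)/Y(-194) = (-16525 - 1*35957)/(5 + (5/6)*(-194)) = (-16525 - 35957)/(5 - 485/3) = -52482/(-470/3) = -52482*(-3/470) = 78723/235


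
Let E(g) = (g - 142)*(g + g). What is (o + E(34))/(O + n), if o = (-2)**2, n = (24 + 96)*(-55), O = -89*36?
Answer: 1835/2451 ≈ 0.74867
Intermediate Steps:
E(g) = 2*g*(-142 + g) (E(g) = (-142 + g)*(2*g) = 2*g*(-142 + g))
O = -3204
n = -6600 (n = 120*(-55) = -6600)
o = 4
(o + E(34))/(O + n) = (4 + 2*34*(-142 + 34))/(-3204 - 6600) = (4 + 2*34*(-108))/(-9804) = (4 - 7344)*(-1/9804) = -7340*(-1/9804) = 1835/2451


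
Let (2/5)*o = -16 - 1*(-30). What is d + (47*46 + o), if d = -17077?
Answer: -14880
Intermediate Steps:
o = 35 (o = 5*(-16 - 1*(-30))/2 = 5*(-16 + 30)/2 = (5/2)*14 = 35)
d + (47*46 + o) = -17077 + (47*46 + 35) = -17077 + (2162 + 35) = -17077 + 2197 = -14880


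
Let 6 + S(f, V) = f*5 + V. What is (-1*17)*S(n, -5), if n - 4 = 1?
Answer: -238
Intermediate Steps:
n = 5 (n = 4 + 1 = 5)
S(f, V) = -6 + V + 5*f (S(f, V) = -6 + (f*5 + V) = -6 + (5*f + V) = -6 + (V + 5*f) = -6 + V + 5*f)
(-1*17)*S(n, -5) = (-1*17)*(-6 - 5 + 5*5) = -17*(-6 - 5 + 25) = -17*14 = -238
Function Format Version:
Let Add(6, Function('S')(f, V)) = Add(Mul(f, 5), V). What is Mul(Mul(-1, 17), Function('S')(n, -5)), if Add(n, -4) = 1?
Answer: -238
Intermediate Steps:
n = 5 (n = Add(4, 1) = 5)
Function('S')(f, V) = Add(-6, V, Mul(5, f)) (Function('S')(f, V) = Add(-6, Add(Mul(f, 5), V)) = Add(-6, Add(Mul(5, f), V)) = Add(-6, Add(V, Mul(5, f))) = Add(-6, V, Mul(5, f)))
Mul(Mul(-1, 17), Function('S')(n, -5)) = Mul(Mul(-1, 17), Add(-6, -5, Mul(5, 5))) = Mul(-17, Add(-6, -5, 25)) = Mul(-17, 14) = -238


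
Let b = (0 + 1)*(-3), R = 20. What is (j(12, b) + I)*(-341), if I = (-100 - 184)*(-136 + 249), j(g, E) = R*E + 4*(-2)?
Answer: 10966560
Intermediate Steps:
b = -3 (b = 1*(-3) = -3)
j(g, E) = -8 + 20*E (j(g, E) = 20*E + 4*(-2) = 20*E - 8 = -8 + 20*E)
I = -32092 (I = -284*113 = -32092)
(j(12, b) + I)*(-341) = ((-8 + 20*(-3)) - 32092)*(-341) = ((-8 - 60) - 32092)*(-341) = (-68 - 32092)*(-341) = -32160*(-341) = 10966560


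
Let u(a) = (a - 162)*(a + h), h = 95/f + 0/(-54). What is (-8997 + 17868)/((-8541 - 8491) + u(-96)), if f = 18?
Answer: 26613/19123 ≈ 1.3917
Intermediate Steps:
h = 95/18 (h = 95/18 + 0/(-54) = 95*(1/18) + 0*(-1/54) = 95/18 + 0 = 95/18 ≈ 5.2778)
u(a) = (-162 + a)*(95/18 + a) (u(a) = (a - 162)*(a + 95/18) = (-162 + a)*(95/18 + a))
(-8997 + 17868)/((-8541 - 8491) + u(-96)) = (-8997 + 17868)/((-8541 - 8491) + (-855 + (-96)² - 2821/18*(-96))) = 8871/(-17032 + (-855 + 9216 + 45136/3)) = 8871/(-17032 + 70219/3) = 8871/(19123/3) = 8871*(3/19123) = 26613/19123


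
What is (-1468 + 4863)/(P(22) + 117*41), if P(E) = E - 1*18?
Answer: 3395/4801 ≈ 0.70714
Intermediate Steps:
P(E) = -18 + E (P(E) = E - 18 = -18 + E)
(-1468 + 4863)/(P(22) + 117*41) = (-1468 + 4863)/((-18 + 22) + 117*41) = 3395/(4 + 4797) = 3395/4801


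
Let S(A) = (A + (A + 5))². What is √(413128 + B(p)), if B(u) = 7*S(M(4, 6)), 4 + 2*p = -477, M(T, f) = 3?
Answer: 5*√16559 ≈ 643.41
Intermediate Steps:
p = -481/2 (p = -2 + (½)*(-477) = -2 - 477/2 = -481/2 ≈ -240.50)
S(A) = (5 + 2*A)² (S(A) = (A + (5 + A))² = (5 + 2*A)²)
B(u) = 847 (B(u) = 7*(5 + 2*3)² = 7*(5 + 6)² = 7*11² = 7*121 = 847)
√(413128 + B(p)) = √(413128 + 847) = √413975 = 5*√16559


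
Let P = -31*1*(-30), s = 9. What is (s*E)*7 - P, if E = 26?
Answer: 708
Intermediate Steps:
P = 930 (P = -31*(-30) = 930)
(s*E)*7 - P = (9*26)*7 - 1*930 = 234*7 - 930 = 1638 - 930 = 708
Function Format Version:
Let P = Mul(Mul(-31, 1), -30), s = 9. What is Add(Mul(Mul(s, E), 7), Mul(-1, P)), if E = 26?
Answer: 708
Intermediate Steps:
P = 930 (P = Mul(-31, -30) = 930)
Add(Mul(Mul(s, E), 7), Mul(-1, P)) = Add(Mul(Mul(9, 26), 7), Mul(-1, 930)) = Add(Mul(234, 7), -930) = Add(1638, -930) = 708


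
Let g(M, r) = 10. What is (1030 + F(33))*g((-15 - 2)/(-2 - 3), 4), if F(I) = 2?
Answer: 10320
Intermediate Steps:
(1030 + F(33))*g((-15 - 2)/(-2 - 3), 4) = (1030 + 2)*10 = 1032*10 = 10320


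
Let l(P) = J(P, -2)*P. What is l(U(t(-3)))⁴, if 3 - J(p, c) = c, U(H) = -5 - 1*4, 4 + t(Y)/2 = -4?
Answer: 4100625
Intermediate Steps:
t(Y) = -16 (t(Y) = -8 + 2*(-4) = -8 - 8 = -16)
U(H) = -9 (U(H) = -5 - 4 = -9)
J(p, c) = 3 - c
l(P) = 5*P (l(P) = (3 - 1*(-2))*P = (3 + 2)*P = 5*P)
l(U(t(-3)))⁴ = (5*(-9))⁴ = (-45)⁴ = 4100625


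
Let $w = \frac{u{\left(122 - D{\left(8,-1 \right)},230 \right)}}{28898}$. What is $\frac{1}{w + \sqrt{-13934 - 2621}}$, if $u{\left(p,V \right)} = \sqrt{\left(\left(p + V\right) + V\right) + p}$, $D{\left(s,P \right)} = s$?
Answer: $\frac{14449}{2 \sqrt{43} + 14449 i \sqrt{16555}} \approx 5.4827 \cdot 10^{-8} - 0.007772 i$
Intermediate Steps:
$u{\left(p,V \right)} = \sqrt{2 V + 2 p}$ ($u{\left(p,V \right)} = \sqrt{\left(\left(V + p\right) + V\right) + p} = \sqrt{\left(p + 2 V\right) + p} = \sqrt{2 V + 2 p}$)
$w = \frac{2 \sqrt{43}}{14449}$ ($w = \frac{\sqrt{2 \cdot 230 + 2 \left(122 - 8\right)}}{28898} = \sqrt{460 + 2 \left(122 - 8\right)} \frac{1}{28898} = \sqrt{460 + 2 \cdot 114} \cdot \frac{1}{28898} = \sqrt{460 + 228} \cdot \frac{1}{28898} = \sqrt{688} \cdot \frac{1}{28898} = 4 \sqrt{43} \cdot \frac{1}{28898} = \frac{2 \sqrt{43}}{14449} \approx 0.00090767$)
$\frac{1}{w + \sqrt{-13934 - 2621}} = \frac{1}{\frac{2 \sqrt{43}}{14449} + \sqrt{-13934 - 2621}} = \frac{1}{\frac{2 \sqrt{43}}{14449} + \sqrt{-16555}} = \frac{1}{\frac{2 \sqrt{43}}{14449} + i \sqrt{16555}}$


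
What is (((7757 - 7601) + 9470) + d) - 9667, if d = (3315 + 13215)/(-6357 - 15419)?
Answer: -454673/10888 ≈ -41.759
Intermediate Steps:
d = -8265/10888 (d = 16530/(-21776) = 16530*(-1/21776) = -8265/10888 ≈ -0.75909)
(((7757 - 7601) + 9470) + d) - 9667 = (((7757 - 7601) + 9470) - 8265/10888) - 9667 = ((156 + 9470) - 8265/10888) - 9667 = (9626 - 8265/10888) - 9667 = 104799623/10888 - 9667 = -454673/10888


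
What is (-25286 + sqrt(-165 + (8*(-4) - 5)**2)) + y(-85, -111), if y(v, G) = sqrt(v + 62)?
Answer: -25286 + 2*sqrt(301) + I*sqrt(23) ≈ -25251.0 + 4.7958*I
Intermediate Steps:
y(v, G) = sqrt(62 + v)
(-25286 + sqrt(-165 + (8*(-4) - 5)**2)) + y(-85, -111) = (-25286 + sqrt(-165 + (8*(-4) - 5)**2)) + sqrt(62 - 85) = (-25286 + sqrt(-165 + (-32 - 5)**2)) + sqrt(-23) = (-25286 + sqrt(-165 + (-37)**2)) + I*sqrt(23) = (-25286 + sqrt(-165 + 1369)) + I*sqrt(23) = (-25286 + sqrt(1204)) + I*sqrt(23) = (-25286 + 2*sqrt(301)) + I*sqrt(23) = -25286 + 2*sqrt(301) + I*sqrt(23)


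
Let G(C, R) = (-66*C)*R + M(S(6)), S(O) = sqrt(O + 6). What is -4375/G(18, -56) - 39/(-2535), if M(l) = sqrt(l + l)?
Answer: -102796989667329733/2040547165479567355 - 24255000*sqrt(3)/408109433095913471 + 4375*3**(3/4)/2448656598575480826 + 806818320000*3**(1/4)/408109433095913471 ≈ -0.050375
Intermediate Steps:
S(O) = sqrt(6 + O)
M(l) = sqrt(2)*sqrt(l) (M(l) = sqrt(2*l) = sqrt(2)*sqrt(l))
G(C, R) = 2*3**(1/4) - 66*C*R (G(C, R) = (-66*C)*R + sqrt(2)*sqrt(sqrt(6 + 6)) = -66*C*R + sqrt(2)*sqrt(sqrt(12)) = -66*C*R + sqrt(2)*sqrt(2*sqrt(3)) = -66*C*R + sqrt(2)*(sqrt(2)*3**(1/4)) = -66*C*R + 2*3**(1/4) = 2*3**(1/4) - 66*C*R)
-4375/G(18, -56) - 39/(-2535) = -4375/(2*3**(1/4) - 66*18*(-56)) - 39/(-2535) = -4375/(2*3**(1/4) + 66528) - 39*(-1/2535) = -4375/(66528 + 2*3**(1/4)) + 1/65 = 1/65 - 4375/(66528 + 2*3**(1/4))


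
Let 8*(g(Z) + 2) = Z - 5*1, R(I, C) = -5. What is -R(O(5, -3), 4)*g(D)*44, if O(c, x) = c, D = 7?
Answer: -385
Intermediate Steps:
g(Z) = -21/8 + Z/8 (g(Z) = -2 + (Z - 5*1)/8 = -2 + (Z - 5)/8 = -2 + (-5 + Z)/8 = -2 + (-5/8 + Z/8) = -21/8 + Z/8)
-R(O(5, -3), 4)*g(D)*44 = -(-5*(-21/8 + (⅛)*7))*44 = -(-5*(-21/8 + 7/8))*44 = -(-5*(-7/4))*44 = -35*44/4 = -1*385 = -385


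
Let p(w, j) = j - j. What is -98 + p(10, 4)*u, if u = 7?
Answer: -98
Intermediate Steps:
p(w, j) = 0
-98 + p(10, 4)*u = -98 + 0*7 = -98 + 0 = -98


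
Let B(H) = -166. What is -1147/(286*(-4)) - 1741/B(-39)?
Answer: 1091053/94952 ≈ 11.491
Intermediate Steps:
-1147/(286*(-4)) - 1741/B(-39) = -1147/(286*(-4)) - 1741/(-166) = -1147/(-1144) - 1741*(-1/166) = -1147*(-1/1144) + 1741/166 = 1147/1144 + 1741/166 = 1091053/94952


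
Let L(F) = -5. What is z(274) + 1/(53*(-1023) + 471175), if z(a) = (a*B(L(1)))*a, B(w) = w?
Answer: -156516943279/416956 ≈ -3.7538e+5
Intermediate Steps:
z(a) = -5*a**2 (z(a) = (a*(-5))*a = (-5*a)*a = -5*a**2)
z(274) + 1/(53*(-1023) + 471175) = -5*274**2 + 1/(53*(-1023) + 471175) = -5*75076 + 1/(-54219 + 471175) = -375380 + 1/416956 = -156516943279/416956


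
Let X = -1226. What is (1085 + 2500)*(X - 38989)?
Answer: -144170775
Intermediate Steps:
(1085 + 2500)*(X - 38989) = (1085 + 2500)*(-1226 - 38989) = 3585*(-40215) = -144170775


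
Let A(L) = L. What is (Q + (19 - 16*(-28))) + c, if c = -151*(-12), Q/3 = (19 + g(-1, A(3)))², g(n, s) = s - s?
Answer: 3362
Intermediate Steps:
g(n, s) = 0
Q = 1083 (Q = 3*(19 + 0)² = 3*19² = 3*361 = 1083)
c = 1812
(Q + (19 - 16*(-28))) + c = (1083 + (19 - 16*(-28))) + 1812 = (1083 + (19 + 448)) + 1812 = (1083 + 467) + 1812 = 1550 + 1812 = 3362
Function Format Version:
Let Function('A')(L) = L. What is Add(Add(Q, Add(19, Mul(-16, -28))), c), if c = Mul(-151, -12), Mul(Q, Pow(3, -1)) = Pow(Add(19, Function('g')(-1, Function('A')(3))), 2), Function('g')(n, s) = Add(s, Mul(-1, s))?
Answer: 3362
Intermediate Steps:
Function('g')(n, s) = 0
Q = 1083 (Q = Mul(3, Pow(Add(19, 0), 2)) = Mul(3, Pow(19, 2)) = Mul(3, 361) = 1083)
c = 1812
Add(Add(Q, Add(19, Mul(-16, -28))), c) = Add(Add(1083, Add(19, Mul(-16, -28))), 1812) = Add(Add(1083, Add(19, 448)), 1812) = Add(Add(1083, 467), 1812) = Add(1550, 1812) = 3362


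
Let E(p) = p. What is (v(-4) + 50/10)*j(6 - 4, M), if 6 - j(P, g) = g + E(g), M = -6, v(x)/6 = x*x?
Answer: 1818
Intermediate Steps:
v(x) = 6*x² (v(x) = 6*(x*x) = 6*x²)
j(P, g) = 6 - 2*g (j(P, g) = 6 - (g + g) = 6 - 2*g)
(v(-4) + 50/10)*j(6 - 4, M) = (6*(-4)² + 50/10)*(6 - 2*(-6)) = (6*16 + 50*(⅒))*(6 + 12) = (96 + 5)*18 = 101*18 = 1818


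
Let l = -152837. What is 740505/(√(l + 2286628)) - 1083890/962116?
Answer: -541945/481058 + 740505*√2133791/2133791 ≈ 505.81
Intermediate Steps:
740505/(√(l + 2286628)) - 1083890/962116 = 740505/(√(-152837 + 2286628)) - 1083890/962116 = 740505/(√2133791) - 1083890*1/962116 = 740505*(√2133791/2133791) - 541945/481058 = 740505*√2133791/2133791 - 541945/481058 = -541945/481058 + 740505*√2133791/2133791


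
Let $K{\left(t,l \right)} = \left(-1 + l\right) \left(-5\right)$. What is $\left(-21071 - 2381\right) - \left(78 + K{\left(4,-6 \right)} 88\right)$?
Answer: $-26610$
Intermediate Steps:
$K{\left(t,l \right)} = 5 - 5 l$
$\left(-21071 - 2381\right) - \left(78 + K{\left(4,-6 \right)} 88\right) = \left(-21071 - 2381\right) - \left(78 + \left(5 - -30\right) 88\right) = -23452 - \left(78 + \left(5 + 30\right) 88\right) = -23452 - \left(78 + 35 \cdot 88\right) = -23452 - \left(78 + 3080\right) = -23452 - 3158 = -26610$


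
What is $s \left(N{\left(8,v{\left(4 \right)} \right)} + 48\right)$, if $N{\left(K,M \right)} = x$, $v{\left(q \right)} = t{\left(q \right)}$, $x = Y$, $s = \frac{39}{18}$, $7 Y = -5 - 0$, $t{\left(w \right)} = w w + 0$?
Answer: $\frac{4303}{42} \approx 102.45$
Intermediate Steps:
$t{\left(w \right)} = w^{2}$ ($t{\left(w \right)} = w^{2} + 0 = w^{2}$)
$Y = - \frac{5}{7}$ ($Y = \frac{-5 - 0}{7} = \frac{-5 + 0}{7} = \frac{1}{7} \left(-5\right) = - \frac{5}{7} \approx -0.71429$)
$s = \frac{13}{6}$ ($s = 39 \cdot \frac{1}{18} = \frac{13}{6} \approx 2.1667$)
$x = - \frac{5}{7} \approx -0.71429$
$v{\left(q \right)} = q^{2}$
$N{\left(K,M \right)} = - \frac{5}{7}$
$s \left(N{\left(8,v{\left(4 \right)} \right)} + 48\right) = \frac{13 \left(- \frac{5}{7} + 48\right)}{6} = \frac{13}{6} \cdot \frac{331}{7} = \frac{4303}{42}$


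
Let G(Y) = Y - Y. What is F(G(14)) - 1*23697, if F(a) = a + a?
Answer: -23697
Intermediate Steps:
G(Y) = 0
F(a) = 2*a
F(G(14)) - 1*23697 = 2*0 - 1*23697 = 0 - 23697 = -23697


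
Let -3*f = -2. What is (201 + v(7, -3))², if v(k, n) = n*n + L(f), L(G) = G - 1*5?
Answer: 380689/9 ≈ 42299.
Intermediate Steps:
f = ⅔ (f = -⅓*(-2) = ⅔ ≈ 0.66667)
L(G) = -5 + G (L(G) = G - 5 = -5 + G)
v(k, n) = -13/3 + n² (v(k, n) = n*n + (-5 + ⅔) = n² - 13/3 = -13/3 + n²)
(201 + v(7, -3))² = (201 + (-13/3 + (-3)²))² = (201 + (-13/3 + 9))² = (201 + 14/3)² = (617/3)² = 380689/9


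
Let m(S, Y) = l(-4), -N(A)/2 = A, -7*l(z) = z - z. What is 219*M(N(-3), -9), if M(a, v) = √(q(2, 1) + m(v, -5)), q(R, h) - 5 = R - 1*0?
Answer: 219*√7 ≈ 579.42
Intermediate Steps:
l(z) = 0 (l(z) = -(z - z)/7 = -⅐*0 = 0)
N(A) = -2*A
m(S, Y) = 0
q(R, h) = 5 + R (q(R, h) = 5 + (R - 1*0) = 5 + (R + 0) = 5 + R)
M(a, v) = √7 (M(a, v) = √((5 + 2) + 0) = √(7 + 0) = √7)
219*M(N(-3), -9) = 219*√7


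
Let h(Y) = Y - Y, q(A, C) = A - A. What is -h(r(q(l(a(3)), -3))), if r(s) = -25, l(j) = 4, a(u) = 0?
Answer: 0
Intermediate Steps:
q(A, C) = 0
h(Y) = 0
-h(r(q(l(a(3)), -3))) = -1*0 = 0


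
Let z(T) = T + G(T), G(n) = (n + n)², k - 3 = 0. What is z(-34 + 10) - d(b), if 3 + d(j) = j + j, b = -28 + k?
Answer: 2333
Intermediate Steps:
k = 3 (k = 3 + 0 = 3)
G(n) = 4*n² (G(n) = (2*n)² = 4*n²)
b = -25 (b = -28 + 3 = -25)
d(j) = -3 + 2*j (d(j) = -3 + (j + j) = -3 + 2*j)
z(T) = T + 4*T²
z(-34 + 10) - d(b) = (-34 + 10)*(1 + 4*(-34 + 10)) - (-3 + 2*(-25)) = -24*(1 + 4*(-24)) - (-3 - 50) = -24*(1 - 96) - 1*(-53) = -24*(-95) + 53 = 2280 + 53 = 2333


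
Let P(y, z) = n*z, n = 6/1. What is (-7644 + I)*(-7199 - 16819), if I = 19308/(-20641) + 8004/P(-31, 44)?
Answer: 41524875320253/227051 ≈ 1.8289e+8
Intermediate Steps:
n = 6 (n = 6*1 = 6)
P(y, z) = 6*z
I = 13342771/454102 (I = 19308/(-20641) + 8004/((6*44)) = 19308*(-1/20641) + 8004/264 = -19308/20641 + 8004*(1/264) = -19308/20641 + 667/22 = 13342771/454102 ≈ 29.383)
(-7644 + I)*(-7199 - 16819) = (-7644 + 13342771/454102)*(-7199 - 16819) = -3457812917/454102*(-24018) = 41524875320253/227051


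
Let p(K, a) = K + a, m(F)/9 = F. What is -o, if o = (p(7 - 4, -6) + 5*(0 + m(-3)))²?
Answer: -19044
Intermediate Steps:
m(F) = 9*F
o = 19044 (o = (((7 - 4) - 6) + 5*(0 + 9*(-3)))² = ((3 - 6) + 5*(0 - 27))² = (-3 + 5*(-27))² = (-3 - 135)² = (-138)² = 19044)
-o = -1*19044 = -19044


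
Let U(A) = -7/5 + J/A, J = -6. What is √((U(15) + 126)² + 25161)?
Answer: √1014666/5 ≈ 201.46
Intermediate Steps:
U(A) = -7/5 - 6/A
√((U(15) + 126)² + 25161) = √(((-7/5 - 6/15) + 126)² + 25161) = √(((-7/5 - 6*1/15) + 126)² + 25161) = √(((-7/5 - ⅖) + 126)² + 25161) = √((-9/5 + 126)² + 25161) = √((621/5)² + 25161) = √(385641/25 + 25161) = √(1014666/25) = √1014666/5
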